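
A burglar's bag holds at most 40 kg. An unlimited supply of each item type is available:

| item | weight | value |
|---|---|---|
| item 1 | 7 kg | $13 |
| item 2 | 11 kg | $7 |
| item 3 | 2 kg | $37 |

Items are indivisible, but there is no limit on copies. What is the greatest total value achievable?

$740

Best value-per-unit is item 3 at 37/2, and filling with it alone uses weight 20×2=40. No mix of the others beats 20×37 = 740.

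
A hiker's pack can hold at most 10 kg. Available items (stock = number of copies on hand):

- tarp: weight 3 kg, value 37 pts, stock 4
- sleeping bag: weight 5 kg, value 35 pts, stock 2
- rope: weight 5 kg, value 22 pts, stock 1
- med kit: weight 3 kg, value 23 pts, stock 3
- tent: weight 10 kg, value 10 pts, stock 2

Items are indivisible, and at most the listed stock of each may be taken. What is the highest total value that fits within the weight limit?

111 pts

Best selections within weight 10 and stock limits:
- 3×tarp: weight 9, value 111
- 2×tarp + 1×med kit: weight 9, value 97
- 1×tarp + 2×med kit: weight 9, value 83
- 2×tarp: weight 6, value 74
Best: 111 pts.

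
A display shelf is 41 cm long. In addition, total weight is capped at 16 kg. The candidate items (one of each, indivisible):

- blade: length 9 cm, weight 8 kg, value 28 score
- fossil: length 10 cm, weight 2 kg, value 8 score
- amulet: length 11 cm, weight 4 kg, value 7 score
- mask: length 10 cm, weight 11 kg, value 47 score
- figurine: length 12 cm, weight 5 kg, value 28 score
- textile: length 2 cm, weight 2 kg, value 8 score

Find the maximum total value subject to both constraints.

75 score

Feasible sets respecting both limits:
- mask+figurine: length 22, weight 16, value 75
- blade+fossil+figurine: length 31, weight 15, value 64
- blade+figurine+textile: length 23, weight 15, value 64
Best: 75 score.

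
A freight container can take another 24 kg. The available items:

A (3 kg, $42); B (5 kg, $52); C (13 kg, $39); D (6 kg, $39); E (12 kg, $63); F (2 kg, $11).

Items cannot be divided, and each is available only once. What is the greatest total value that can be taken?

$168

This is a 0/1 knapsack; check combinations near the capacity.
- A+B+E+F: weight 3+5+12+2=22, value 42+52+63+11=168
- A+B+E: weight 3+5+12=20, value 42+52+63=157
- A+D+E+F: weight 3+6+12+2=23, value 42+39+63+11=155
Best: $168.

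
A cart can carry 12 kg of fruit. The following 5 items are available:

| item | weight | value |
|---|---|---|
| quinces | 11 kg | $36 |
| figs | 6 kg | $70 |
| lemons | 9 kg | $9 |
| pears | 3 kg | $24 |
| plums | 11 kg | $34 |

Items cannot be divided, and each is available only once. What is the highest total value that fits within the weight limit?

Check high-value combinations within 12 kg:
- figs+pears: weight 6+3=9, value 70+24=94
- figs: weight 6, value 70
- quinces: weight 11, value 36
- plums: weight 11, value 34
- lemons+pears: weight 9+3=12, value 9+24=33
Best: $94.

$94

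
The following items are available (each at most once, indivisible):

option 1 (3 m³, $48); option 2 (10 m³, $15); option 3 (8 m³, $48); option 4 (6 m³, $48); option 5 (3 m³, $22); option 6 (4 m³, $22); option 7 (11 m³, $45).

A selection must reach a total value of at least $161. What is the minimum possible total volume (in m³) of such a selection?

Subsets with value ≥ 161, sorted by total volume:
- option 1+option 3+option 4+option 5: volume 20, value 166
- option 1+option 3+option 4+option 6: volume 21, value 166
- option 1+option 4+option 5+option 7: volume 23, value 163
Minimum volume: 20 m³.

20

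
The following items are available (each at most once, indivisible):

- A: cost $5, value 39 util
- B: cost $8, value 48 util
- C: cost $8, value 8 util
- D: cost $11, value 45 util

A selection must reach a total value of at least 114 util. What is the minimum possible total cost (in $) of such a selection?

24

Subsets with value ≥ 114, sorted by total cost:
- A+B+D: cost 24, value 132
- A+B+C+D: cost 32, value 140
Minimum cost: 24 $.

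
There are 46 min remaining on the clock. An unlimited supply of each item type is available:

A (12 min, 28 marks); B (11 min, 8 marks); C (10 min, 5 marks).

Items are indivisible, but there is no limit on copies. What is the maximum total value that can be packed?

Best value-per-unit is A at 28/12; filling with it alone gives 3×28 = 84.
Optimal mix: 3×A + 1×C → time 46, value 89.

89 marks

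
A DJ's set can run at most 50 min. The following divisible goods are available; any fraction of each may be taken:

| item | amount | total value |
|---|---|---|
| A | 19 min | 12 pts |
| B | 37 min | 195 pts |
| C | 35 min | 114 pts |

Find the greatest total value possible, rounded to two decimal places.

Take in order of value per unit:
- B (195/37 per unit): all 37 → value 195, running total 195.00
- C (114/35 per unit): 13 of 35 → value 13×114/35 = 42.3429, running total 237.34
Total 237.34.

237.34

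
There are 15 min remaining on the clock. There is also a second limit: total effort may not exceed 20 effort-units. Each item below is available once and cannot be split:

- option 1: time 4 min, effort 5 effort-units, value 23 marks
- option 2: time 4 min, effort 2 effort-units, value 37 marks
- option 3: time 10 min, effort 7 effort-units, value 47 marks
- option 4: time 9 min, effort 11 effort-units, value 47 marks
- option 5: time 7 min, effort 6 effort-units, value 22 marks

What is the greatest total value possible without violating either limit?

Feasible sets respecting both limits:
- option 2+option 3: time 14, effort 9, value 84
- option 2+option 4: time 13, effort 13, value 84
- option 1+option 2+option 5: time 15, effort 13, value 82
Best: 84 marks.

84 marks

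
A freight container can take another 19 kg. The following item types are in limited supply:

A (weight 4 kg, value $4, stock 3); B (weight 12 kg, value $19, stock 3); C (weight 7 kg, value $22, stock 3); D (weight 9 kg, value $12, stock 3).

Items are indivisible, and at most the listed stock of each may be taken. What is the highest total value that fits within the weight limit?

Best selections within weight 19 and stock limits:
- 1×A + 2×C: weight 18, value 48
- 2×C: weight 14, value 44
- 1×B + 1×C: weight 19, value 41
- 1×C + 1×D: weight 16, value 34
Best: $48.

$48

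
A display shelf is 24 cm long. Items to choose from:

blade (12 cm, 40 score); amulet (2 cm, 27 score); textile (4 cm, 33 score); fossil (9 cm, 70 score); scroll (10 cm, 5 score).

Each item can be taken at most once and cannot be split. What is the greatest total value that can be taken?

Check high-value combinations within 24 cm:
- blade+amulet+fossil: length 12+2+9=23, value 40+27+70=137
- amulet+textile+fossil: length 2+4+9=15, value 27+33+70=130
- blade+fossil: length 12+9=21, value 40+70=110
- textile+fossil+scroll: length 4+9+10=23, value 33+70+5=108
Best: 137 score.

137 score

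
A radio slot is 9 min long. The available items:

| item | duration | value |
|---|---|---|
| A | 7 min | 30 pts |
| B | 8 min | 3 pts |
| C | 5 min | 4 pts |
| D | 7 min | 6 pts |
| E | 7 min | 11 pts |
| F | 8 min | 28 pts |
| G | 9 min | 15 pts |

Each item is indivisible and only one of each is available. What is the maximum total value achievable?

30 pts

Check high-value combinations within 9 min:
- A: duration 7, value 30
- F: duration 8, value 28
- G: duration 9, value 15
Best: 30 pts.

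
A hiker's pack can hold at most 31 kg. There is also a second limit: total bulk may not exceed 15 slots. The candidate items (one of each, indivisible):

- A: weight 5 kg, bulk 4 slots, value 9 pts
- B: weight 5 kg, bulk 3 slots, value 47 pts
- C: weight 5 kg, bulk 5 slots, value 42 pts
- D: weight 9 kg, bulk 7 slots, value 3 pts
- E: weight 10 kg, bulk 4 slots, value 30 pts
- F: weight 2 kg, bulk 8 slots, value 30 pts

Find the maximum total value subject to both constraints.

119 pts

Feasible sets respecting both limits:
- B+C+E: weight 20, bulk 12, value 119
- B+E+F: weight 17, bulk 15, value 107
- A+B+C: weight 15, bulk 12, value 98
- B+C+D: weight 19, bulk 15, value 92
Best: 119 pts.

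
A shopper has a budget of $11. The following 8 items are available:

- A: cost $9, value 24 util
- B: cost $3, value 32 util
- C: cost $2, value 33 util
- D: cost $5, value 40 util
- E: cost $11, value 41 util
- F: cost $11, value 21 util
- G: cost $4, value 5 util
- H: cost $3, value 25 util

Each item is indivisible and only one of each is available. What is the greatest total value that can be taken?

105 util

This is a 0/1 knapsack; check combinations near the capacity.
- B+C+D: cost 3+2+5=10, value 32+33+40=105
- C+D+H: cost 2+5+3=10, value 33+40+25=98
- B+D+H: cost 3+5+3=11, value 32+40+25=97
- B+C+H: cost 3+2+3=8, value 32+33+25=90
- C+D+G: cost 2+5+4=11, value 33+40+5=78
Best: 105 util.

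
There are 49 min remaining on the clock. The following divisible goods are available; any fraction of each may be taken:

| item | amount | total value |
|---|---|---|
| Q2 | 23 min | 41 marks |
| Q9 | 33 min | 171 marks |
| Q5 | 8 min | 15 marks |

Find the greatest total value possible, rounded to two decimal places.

200.26

Take in order of value per unit:
- Q9 (171/33 per unit): all 33 → value 171, running total 171.00
- Q5 (15/8 per unit): all 8 → value 15, running total 186.00
- Q2 (41/23 per unit): 8 of 23 → value 8×41/23 = 14.2609, running total 200.26
Total 200.26.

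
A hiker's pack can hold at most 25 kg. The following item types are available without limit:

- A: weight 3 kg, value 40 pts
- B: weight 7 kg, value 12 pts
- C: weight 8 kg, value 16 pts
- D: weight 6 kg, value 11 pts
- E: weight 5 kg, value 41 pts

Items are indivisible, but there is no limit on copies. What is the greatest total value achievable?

320 pts

Best value-per-unit is A at 40/3, and filling with it alone uses weight 8×3=24. No mix of the others beats 8×40 = 320.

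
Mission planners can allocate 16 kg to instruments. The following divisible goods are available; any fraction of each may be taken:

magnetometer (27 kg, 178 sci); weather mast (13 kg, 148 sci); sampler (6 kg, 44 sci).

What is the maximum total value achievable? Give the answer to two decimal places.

170.00

Take in order of value per unit:
- weather mast (148/13 per unit): all 13 → value 148, running total 148.00
- sampler (44/6 per unit): 3 of 6 → value 3×44/6 = 22.0000, running total 170.00
Total 170.00.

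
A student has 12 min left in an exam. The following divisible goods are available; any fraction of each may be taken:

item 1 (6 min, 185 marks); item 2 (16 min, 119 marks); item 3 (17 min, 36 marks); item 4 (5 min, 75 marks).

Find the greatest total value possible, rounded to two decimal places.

267.44

Take in order of value per unit:
- item 1 (185/6 per unit): all 6 → value 185, running total 185.00
- item 4 (75/5 per unit): all 5 → value 75, running total 260.00
- item 2 (119/16 per unit): 1 of 16 → value 1×119/16 = 7.4375, running total 267.44
Total 267.44.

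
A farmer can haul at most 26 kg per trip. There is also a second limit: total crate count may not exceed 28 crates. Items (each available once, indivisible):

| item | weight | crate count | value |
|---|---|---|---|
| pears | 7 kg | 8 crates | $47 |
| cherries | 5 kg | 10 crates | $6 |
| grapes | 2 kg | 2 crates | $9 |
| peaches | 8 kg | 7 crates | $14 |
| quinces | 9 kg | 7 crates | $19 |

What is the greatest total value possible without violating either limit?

Feasible sets respecting both limits:
- pears+grapes+peaches+quinces: weight 26, crate count 24, value 89
- pears+cherries+grapes+quinces: weight 23, crate count 27, value 81
- pears+peaches+quinces: weight 24, crate count 22, value 80
- pears+cherries+grapes+peaches: weight 22, crate count 27, value 76
Best: $89.

$89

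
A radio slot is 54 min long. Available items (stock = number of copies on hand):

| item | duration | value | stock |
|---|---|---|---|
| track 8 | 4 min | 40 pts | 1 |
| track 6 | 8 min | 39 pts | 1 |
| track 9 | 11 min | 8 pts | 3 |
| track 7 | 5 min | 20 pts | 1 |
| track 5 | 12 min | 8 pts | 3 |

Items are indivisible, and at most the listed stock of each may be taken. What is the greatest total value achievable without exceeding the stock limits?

123 pts

Best selections within duration 54 and stock limits:
- 1×track 8 + 1×track 6 + 3×track 9 + 1×track 7: duration 50, value 123
- 1×track 8 + 1×track 6 + 2×track 9 + 1×track 7 + 1×track 5: duration 51, value 123
- 1×track 8 + 1×track 6 + 1×track 9 + 1×track 7 + 2×track 5: duration 52, value 123
- 1×track 8 + 1×track 6 + 1×track 7 + 3×track 5: duration 53, value 123
Best: 123 pts.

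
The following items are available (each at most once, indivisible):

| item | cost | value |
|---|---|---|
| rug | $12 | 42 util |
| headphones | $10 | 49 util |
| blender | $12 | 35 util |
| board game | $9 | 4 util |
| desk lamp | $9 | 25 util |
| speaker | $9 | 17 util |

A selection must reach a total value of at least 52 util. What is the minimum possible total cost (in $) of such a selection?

Subsets with value ≥ 52, sorted by total cost:
- headphones+desk lamp: cost 19, value 74
- headphones+speaker: cost 19, value 66
- headphones+board game: cost 19, value 53
Minimum cost: 19 $.

19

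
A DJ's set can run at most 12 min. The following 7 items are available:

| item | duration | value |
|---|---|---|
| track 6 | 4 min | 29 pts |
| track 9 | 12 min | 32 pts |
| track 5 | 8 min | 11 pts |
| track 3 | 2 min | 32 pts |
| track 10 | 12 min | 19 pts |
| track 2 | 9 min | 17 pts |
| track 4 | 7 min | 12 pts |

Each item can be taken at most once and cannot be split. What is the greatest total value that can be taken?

Check high-value combinations within 12 min:
- track 6+track 3: duration 4+2=6, value 29+32=61
- track 3+track 2: duration 2+9=11, value 32+17=49
- track 3+track 4: duration 2+7=9, value 32+12=44
Best: 61 pts.

61 pts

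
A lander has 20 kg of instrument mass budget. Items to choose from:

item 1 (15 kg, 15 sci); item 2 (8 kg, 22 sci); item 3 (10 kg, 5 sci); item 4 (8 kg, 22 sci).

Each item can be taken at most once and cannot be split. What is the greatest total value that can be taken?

This is a 0/1 knapsack; check combinations near the capacity.
- item 2+item 4: mass 8+8=16, value 22+22=44
- item 2+item 3: mass 8+10=18, value 22+5=27
- item 3+item 4: mass 10+8=18, value 5+22=27
Best: 44 sci.

44 sci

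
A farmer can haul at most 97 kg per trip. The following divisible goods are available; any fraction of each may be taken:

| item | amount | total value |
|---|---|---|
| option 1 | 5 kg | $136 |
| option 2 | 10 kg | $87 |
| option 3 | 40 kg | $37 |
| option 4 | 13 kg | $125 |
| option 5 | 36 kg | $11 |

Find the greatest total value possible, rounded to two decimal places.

393.86

Take in order of value per unit:
- option 1 (136/5 per unit): all 5 → value 136, running total 136.00
- option 4 (125/13 per unit): all 13 → value 125, running total 261.00
- option 2 (87/10 per unit): all 10 → value 87, running total 348.00
- option 3 (37/40 per unit): all 40 → value 37, running total 385.00
- option 5 (11/36 per unit): 29 of 36 → value 29×11/36 = 8.8611, running total 393.86
Total 393.86.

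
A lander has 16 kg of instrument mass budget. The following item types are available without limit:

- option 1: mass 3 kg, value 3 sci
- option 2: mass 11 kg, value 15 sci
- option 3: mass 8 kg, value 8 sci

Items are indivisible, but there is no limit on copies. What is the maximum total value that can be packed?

18 sci

Best value-per-unit is option 2 at 15/11; filling with it alone gives 1×15 = 15.
Optimal mix: 1×option 1 + 1×option 2 → mass 14, value 18.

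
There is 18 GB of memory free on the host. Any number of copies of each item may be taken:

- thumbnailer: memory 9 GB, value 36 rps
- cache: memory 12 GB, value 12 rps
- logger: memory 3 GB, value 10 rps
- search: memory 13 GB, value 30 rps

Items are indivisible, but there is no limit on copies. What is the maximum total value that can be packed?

Best value-per-unit is thumbnailer at 36/9, and filling with it alone uses memory 2×9=18. No mix of the others beats 2×36 = 72.

72 rps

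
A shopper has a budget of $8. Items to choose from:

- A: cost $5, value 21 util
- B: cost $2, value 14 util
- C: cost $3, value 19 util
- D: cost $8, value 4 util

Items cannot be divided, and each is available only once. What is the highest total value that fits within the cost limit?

Check high-value combinations within $8:
- A+C: cost 5+3=8, value 21+19=40
- A+B: cost 5+2=7, value 21+14=35
- B+C: cost 2+3=5, value 14+19=33
- A: cost 5, value 21
Best: 40 util.

40 util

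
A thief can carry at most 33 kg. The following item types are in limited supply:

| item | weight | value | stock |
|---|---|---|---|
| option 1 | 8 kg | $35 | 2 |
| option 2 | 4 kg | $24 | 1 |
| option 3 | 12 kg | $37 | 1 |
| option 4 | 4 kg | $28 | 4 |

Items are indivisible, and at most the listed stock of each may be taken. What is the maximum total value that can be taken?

Top feasible selections:
- 2×option 1 + 4×option 4: weight 32, value 182
- 2×option 1 + 1×option 2 + 3×option 4: weight 32, value 178
- 1×option 2 + 1×option 3 + 4×option 4: weight 32, value 173
- 1×option 1 + 1×option 2 + 4×option 4: weight 28, value 171
Best: $182.

$182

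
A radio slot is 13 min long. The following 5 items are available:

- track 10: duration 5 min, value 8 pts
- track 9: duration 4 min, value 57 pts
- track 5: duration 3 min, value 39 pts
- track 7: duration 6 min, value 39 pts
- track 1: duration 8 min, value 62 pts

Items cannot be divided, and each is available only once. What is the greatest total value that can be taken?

This is a 0/1 knapsack; check combinations near the capacity.
- track 9+track 5+track 7: duration 4+3+6=13, value 57+39+39=135
- track 9+track 1: duration 4+8=12, value 57+62=119
- track 10+track 9+track 5: duration 5+4+3=12, value 8+57+39=104
- track 5+track 1: duration 3+8=11, value 39+62=101
Best: 135 pts.

135 pts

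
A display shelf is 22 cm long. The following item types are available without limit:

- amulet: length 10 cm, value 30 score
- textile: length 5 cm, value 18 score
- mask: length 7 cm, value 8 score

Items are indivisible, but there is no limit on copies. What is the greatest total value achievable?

72 score

Best value-per-unit is textile at 18/5, and filling with it alone uses length 4×5=20. No mix of the others beats 4×18 = 72.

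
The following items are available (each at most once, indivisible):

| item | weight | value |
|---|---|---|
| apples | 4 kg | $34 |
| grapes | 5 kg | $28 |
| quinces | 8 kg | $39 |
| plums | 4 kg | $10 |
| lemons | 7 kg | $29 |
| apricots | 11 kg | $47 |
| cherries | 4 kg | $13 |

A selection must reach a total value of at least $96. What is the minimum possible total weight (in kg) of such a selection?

Subsets with value ≥ 96, sorted by total weight:
- apples+grapes+quinces: weight 17, value 101
- apples+quinces+lemons: weight 19, value 102
- apples+grapes+apricots: weight 20, value 109
- apples+grapes+lemons+cherries: weight 20, value 104
Minimum weight: 17 kg.

17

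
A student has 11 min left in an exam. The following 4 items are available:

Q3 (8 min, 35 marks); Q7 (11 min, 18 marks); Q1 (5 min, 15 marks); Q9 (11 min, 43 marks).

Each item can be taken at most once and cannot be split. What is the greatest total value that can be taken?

This is a 0/1 knapsack; check combinations near the capacity.
- Q9: time 11, value 43
- Q3: time 8, value 35
- Q7: time 11, value 18
- Q1: time 5, value 15
Best: 43 marks.

43 marks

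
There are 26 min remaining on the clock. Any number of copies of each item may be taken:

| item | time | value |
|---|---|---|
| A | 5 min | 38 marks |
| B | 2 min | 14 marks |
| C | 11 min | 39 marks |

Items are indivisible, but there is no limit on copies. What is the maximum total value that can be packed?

Best value-per-unit is A at 38/5; filling with it alone gives 5×38 = 190.
Optimal mix: 4×A + 3×B → time 26, value 194.

194 marks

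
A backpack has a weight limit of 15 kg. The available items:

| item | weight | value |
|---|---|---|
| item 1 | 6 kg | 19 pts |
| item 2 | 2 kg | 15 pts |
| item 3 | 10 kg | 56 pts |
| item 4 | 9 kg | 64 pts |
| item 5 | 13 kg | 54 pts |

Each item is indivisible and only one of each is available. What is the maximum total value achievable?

83 pts

Check high-value combinations within 15 kg:
- item 1+item 4: weight 6+9=15, value 19+64=83
- item 2+item 4: weight 2+9=11, value 15+64=79
- item 2+item 3: weight 2+10=12, value 15+56=71
- item 2+item 5: weight 2+13=15, value 15+54=69
- item 4: weight 9, value 64
Best: 83 pts.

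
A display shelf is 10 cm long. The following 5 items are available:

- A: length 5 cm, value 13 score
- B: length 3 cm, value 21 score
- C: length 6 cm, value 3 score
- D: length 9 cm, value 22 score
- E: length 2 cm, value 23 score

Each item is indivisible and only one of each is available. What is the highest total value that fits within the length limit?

This is a 0/1 knapsack; check combinations near the capacity.
- A+B+E: length 5+3+2=10, value 13+21+23=57
- B+E: length 3+2=5, value 21+23=44
- A+E: length 5+2=7, value 13+23=36
- A+B: length 5+3=8, value 13+21=34
- C+E: length 6+2=8, value 3+23=26
Best: 57 score.

57 score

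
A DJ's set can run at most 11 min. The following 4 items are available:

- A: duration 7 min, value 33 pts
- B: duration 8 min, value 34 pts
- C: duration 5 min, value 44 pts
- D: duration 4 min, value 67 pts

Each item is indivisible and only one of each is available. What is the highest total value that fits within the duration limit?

Check high-value combinations within 11 min:
- C+D: duration 5+4=9, value 44+67=111
- A+D: duration 7+4=11, value 33+67=100
- D: duration 4, value 67
- C: duration 5, value 44
- B: duration 8, value 34
Best: 111 pts.

111 pts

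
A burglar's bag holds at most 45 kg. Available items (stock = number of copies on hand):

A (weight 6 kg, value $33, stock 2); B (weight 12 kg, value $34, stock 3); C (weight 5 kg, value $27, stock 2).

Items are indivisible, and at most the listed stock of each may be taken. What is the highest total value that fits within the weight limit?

$161

Best selections within weight 45 and stock limits:
- 2×A + 2×B + 1×C: weight 41, value 161
- 1×A + 2×B + 2×C: weight 40, value 155
- 2×A + 1×B + 2×C: weight 34, value 154
Best: $161.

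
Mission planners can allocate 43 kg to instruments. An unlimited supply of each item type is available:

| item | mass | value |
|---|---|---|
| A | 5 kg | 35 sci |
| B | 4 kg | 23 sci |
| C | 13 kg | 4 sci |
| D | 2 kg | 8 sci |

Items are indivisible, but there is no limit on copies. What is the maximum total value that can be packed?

Best value-per-unit is A at 35/5; filling with it alone gives 8×35 = 280.
Optimal mix: 7×A + 2×B → mass 43, value 291.

291 sci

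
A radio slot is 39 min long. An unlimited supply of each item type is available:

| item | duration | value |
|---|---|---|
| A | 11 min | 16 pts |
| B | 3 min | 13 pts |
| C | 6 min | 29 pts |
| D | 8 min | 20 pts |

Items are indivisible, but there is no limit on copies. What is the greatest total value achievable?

187 pts

Best value-per-unit is C at 29/6; filling with it alone gives 6×29 = 174.
Optimal mix: 1×B + 6×C → duration 39, value 187.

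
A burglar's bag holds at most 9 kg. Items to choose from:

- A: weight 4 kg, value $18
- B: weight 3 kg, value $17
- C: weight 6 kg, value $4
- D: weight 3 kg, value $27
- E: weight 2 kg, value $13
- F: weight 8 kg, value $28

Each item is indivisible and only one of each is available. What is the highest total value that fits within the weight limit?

$58

Check high-value combinations within 9 kg:
- A+D+E: weight 4+3+2=9, value 18+27+13=58
- B+D+E: weight 3+3+2=8, value 17+27+13=57
- A+B+E: weight 4+3+2=9, value 18+17+13=48
Best: $58.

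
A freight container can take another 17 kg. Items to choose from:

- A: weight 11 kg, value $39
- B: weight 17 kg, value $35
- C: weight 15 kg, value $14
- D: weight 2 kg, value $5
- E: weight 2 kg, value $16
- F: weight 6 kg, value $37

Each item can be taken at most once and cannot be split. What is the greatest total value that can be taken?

$76

This is a 0/1 knapsack; check combinations near the capacity.
- A+F: weight 11+6=17, value 39+37=76
- A+D+E: weight 11+2+2=15, value 39+5+16=60
- D+E+F: weight 2+2+6=10, value 5+16+37=58
Best: $76.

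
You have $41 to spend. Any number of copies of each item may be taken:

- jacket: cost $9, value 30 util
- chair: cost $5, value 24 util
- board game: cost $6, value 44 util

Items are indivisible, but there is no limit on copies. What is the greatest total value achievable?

Best value-per-unit is board game at 44/6; filling with it alone gives 6×44 = 264.
Optimal mix: 1×chair + 6×board game → cost 41, value 288.

288 util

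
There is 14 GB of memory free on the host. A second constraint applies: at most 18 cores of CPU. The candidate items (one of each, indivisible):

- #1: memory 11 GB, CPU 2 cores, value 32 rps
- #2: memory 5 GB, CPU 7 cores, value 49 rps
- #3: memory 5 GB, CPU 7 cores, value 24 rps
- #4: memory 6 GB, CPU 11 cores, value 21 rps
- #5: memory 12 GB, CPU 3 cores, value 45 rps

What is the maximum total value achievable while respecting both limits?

73 rps

Feasible sets respecting both limits:
- #2+#3: memory 10, CPU 14, value 73
- #2+#4: memory 11, CPU 18, value 70
- #2: memory 5, CPU 7, value 49
Best: 73 rps.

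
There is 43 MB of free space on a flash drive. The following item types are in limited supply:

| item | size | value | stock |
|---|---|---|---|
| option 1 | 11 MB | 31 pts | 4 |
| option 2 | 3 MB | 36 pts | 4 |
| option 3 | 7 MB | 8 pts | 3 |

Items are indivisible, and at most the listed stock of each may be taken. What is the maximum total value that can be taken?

Top feasible selections:
- 2×option 1 + 4×option 2 + 1×option 3: size 41, value 214
- 2×option 1 + 4×option 2: size 34, value 206
Best: 214 pts.

214 pts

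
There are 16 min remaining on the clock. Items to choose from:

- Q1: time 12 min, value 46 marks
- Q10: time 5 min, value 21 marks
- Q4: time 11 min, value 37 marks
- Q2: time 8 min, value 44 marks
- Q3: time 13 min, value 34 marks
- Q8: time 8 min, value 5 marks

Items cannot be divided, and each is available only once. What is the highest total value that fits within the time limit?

65 marks

Check high-value combinations within 16 min:
- Q10+Q2: time 5+8=13, value 21+44=65
- Q10+Q4: time 5+11=16, value 21+37=58
- Q2+Q8: time 8+8=16, value 44+5=49
Best: 65 marks.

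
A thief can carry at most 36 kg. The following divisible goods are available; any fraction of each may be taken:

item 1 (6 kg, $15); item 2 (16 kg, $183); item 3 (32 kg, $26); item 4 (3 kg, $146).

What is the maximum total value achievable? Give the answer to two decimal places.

Take in order of value per unit:
- item 4 (146/3 per unit): all 3 → value 146, running total 146.00
- item 2 (183/16 per unit): all 16 → value 183, running total 329.00
- item 1 (15/6 per unit): all 6 → value 15, running total 344.00
- item 3 (26/32 per unit): 11 of 32 → value 11×26/32 = 8.9375, running total 352.94
Total 352.94.

352.94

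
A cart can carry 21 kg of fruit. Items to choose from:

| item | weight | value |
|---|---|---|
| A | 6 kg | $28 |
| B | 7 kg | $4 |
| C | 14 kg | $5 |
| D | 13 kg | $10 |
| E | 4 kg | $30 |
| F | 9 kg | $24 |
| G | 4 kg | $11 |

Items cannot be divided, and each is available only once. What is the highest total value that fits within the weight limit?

$82

Check high-value combinations within 21 kg:
- A+E+F: weight 6+4+9=19, value 28+30+24=82
- A+B+E+G: weight 6+7+4+4=21, value 28+4+30+11=73
- A+E+G: weight 6+4+4=14, value 28+30+11=69
- E+F+G: weight 4+9+4=17, value 30+24+11=65
Best: $82.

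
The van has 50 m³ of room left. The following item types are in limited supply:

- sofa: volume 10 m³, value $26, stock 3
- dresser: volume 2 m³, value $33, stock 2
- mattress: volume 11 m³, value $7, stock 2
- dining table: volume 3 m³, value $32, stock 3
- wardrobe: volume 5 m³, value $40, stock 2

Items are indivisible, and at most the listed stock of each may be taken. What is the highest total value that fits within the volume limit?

Top feasible selections:
- 2×sofa + 2×dresser + 3×dining table + 2×wardrobe: volume 43, value 294
- 3×sofa + 2×dresser + 2×dining table + 2×wardrobe: volume 50, value 288
- 3×sofa + 2×dresser + 3×dining table + 1×wardrobe: volume 48, value 280
- 1×sofa + 2×dresser + 1×mattress + 3×dining table + 2×wardrobe: volume 44, value 275
Best: $294.

$294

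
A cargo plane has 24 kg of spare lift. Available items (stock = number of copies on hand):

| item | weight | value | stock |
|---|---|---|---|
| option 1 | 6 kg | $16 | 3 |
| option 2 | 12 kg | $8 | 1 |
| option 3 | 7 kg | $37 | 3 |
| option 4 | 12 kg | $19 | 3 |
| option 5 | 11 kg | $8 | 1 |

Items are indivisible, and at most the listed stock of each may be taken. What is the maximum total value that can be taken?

$111

Top feasible selections:
- 3×option 3: weight 21, value 111
- 1×option 1 + 2×option 3: weight 20, value 90
- 2×option 3: weight 14, value 74
- 2×option 1 + 1×option 3: weight 19, value 69
Best: $111.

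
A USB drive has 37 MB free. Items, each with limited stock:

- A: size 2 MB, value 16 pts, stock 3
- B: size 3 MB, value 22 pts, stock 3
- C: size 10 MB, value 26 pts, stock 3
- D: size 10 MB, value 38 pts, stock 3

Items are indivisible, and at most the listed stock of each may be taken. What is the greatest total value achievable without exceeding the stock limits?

Top feasible selections:
- 3×A + 3×B + 2×D: size 35, value 190
- 3×A + 3×B + 1×C + 1×D: size 35, value 178
- 2×A + 3×B + 2×D: size 33, value 174
- 3×A + 2×B + 2×D: size 32, value 168
Best: 190 pts.

190 pts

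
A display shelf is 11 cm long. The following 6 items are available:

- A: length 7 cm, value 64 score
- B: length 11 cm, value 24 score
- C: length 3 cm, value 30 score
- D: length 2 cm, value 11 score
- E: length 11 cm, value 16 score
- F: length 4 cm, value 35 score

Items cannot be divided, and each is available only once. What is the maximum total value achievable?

Check high-value combinations within 11 cm:
- A+F: length 7+4=11, value 64+35=99
- A+C: length 7+3=10, value 64+30=94
- C+D+F: length 3+2+4=9, value 30+11+35=76
- A+D: length 7+2=9, value 64+11=75
- C+F: length 3+4=7, value 30+35=65
Best: 99 score.

99 score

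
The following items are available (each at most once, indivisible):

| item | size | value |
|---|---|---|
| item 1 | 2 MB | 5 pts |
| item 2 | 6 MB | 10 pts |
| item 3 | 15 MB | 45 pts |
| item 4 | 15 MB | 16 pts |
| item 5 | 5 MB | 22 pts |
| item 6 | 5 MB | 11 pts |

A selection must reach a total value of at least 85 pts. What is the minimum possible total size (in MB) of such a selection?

31

Subsets with value ≥ 85, sorted by total size:
- item 2+item 3+item 5+item 6: size 31, value 88
- item 1+item 2+item 3+item 5+item 6: size 33, value 93
Minimum size: 31 MB.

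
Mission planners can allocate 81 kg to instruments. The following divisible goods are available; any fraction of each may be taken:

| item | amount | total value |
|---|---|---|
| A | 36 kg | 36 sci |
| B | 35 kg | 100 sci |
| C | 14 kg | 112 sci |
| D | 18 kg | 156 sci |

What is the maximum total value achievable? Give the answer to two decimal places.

382.00

Take in order of value per unit:
- D (156/18 per unit): all 18 → value 156, running total 156.00
- C (112/14 per unit): all 14 → value 112, running total 268.00
- B (100/35 per unit): all 35 → value 100, running total 368.00
- A (36/36 per unit): 14 of 36 → value 14×36/36 = 14.0000, running total 382.00
Total 382.00.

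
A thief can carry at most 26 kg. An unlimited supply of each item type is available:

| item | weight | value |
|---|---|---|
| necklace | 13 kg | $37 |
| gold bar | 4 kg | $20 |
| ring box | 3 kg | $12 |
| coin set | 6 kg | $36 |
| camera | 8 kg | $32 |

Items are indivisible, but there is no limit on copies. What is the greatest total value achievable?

$148

Best value-per-unit is coin set at 36/6; filling with it alone gives 4×36 = 144.
Optimal mix: 2×gold bar + 3×coin set → weight 26, value 148.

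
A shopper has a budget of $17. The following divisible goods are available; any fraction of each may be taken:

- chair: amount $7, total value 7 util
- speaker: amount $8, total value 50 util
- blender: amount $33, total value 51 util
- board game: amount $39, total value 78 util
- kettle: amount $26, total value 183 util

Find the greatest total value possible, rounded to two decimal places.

119.65

Take in order of value per unit:
- kettle (183/26 per unit): 17 of 26 → value 17×183/26 = 119.6538, running total 119.65
Total 119.65.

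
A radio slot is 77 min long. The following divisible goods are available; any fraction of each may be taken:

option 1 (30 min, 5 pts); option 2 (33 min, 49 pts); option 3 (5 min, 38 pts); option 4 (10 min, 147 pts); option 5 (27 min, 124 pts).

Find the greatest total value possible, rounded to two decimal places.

Take in order of value per unit:
- option 4 (147/10 per unit): all 10 → value 147, running total 147.00
- option 3 (38/5 per unit): all 5 → value 38, running total 185.00
- option 5 (124/27 per unit): all 27 → value 124, running total 309.00
- option 2 (49/33 per unit): all 33 → value 49, running total 358.00
- option 1 (5/30 per unit): 2 of 30 → value 2×5/30 = 0.3333, running total 358.33
Total 358.33.

358.33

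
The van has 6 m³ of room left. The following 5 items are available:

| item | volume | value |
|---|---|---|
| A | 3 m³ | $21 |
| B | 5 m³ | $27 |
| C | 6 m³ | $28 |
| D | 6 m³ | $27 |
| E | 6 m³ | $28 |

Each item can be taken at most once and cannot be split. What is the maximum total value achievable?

$28

This is a 0/1 knapsack; check combinations near the capacity.
- C: volume 6, value 28
- E: volume 6, value 28
- B: volume 5, value 27
- D: volume 6, value 27
Best: $28.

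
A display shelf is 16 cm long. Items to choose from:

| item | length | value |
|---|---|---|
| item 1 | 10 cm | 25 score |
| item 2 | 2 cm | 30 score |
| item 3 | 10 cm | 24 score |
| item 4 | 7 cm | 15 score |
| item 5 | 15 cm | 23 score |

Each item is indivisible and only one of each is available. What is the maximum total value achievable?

55 score

Check high-value combinations within 16 cm:
- item 1+item 2: length 10+2=12, value 25+30=55
- item 2+item 3: length 2+10=12, value 30+24=54
- item 2+item 4: length 2+7=9, value 30+15=45
- item 2: length 2, value 30
- item 1: length 10, value 25
Best: 55 score.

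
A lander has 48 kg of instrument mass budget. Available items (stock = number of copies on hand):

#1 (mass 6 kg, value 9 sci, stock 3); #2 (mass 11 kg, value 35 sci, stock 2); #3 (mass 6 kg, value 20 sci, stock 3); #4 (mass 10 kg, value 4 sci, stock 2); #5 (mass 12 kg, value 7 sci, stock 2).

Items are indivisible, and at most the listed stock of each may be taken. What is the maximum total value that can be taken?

139 sci

Best selections within mass 48 and stock limits:
- 1×#1 + 2×#2 + 3×#3: mass 46, value 139
- 2×#2 + 3×#3: mass 40, value 130
Best: 139 sci.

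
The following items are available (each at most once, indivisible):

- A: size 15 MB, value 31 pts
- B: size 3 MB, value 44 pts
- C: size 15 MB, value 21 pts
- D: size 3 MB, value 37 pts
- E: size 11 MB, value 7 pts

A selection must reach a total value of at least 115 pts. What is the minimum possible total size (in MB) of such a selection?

32

Subsets with value ≥ 115, sorted by total size:
- A+B+D+E: size 32, value 119
- A+B+C+D: size 36, value 133
- A+B+C+D+E: size 47, value 140
Minimum size: 32 MB.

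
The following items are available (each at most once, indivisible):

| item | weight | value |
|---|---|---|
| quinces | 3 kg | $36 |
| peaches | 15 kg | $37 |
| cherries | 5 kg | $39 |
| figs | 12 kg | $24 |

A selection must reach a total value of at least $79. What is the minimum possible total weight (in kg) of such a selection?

Subsets with value ≥ 79, sorted by total weight:
- quinces+cherries+figs: weight 20, value 99
- quinces+peaches+cherries: weight 23, value 112
- quinces+peaches+figs: weight 30, value 97
- peaches+cherries+figs: weight 32, value 100
Minimum weight: 20 kg.

20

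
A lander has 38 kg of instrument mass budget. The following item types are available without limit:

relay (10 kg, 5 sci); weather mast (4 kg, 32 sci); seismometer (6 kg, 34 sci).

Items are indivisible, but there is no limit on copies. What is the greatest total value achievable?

290 sci

Best value-per-unit is weather mast at 32/4; filling with it alone gives 9×32 = 288.
Optimal mix: 8×weather mast + 1×seismometer → mass 38, value 290.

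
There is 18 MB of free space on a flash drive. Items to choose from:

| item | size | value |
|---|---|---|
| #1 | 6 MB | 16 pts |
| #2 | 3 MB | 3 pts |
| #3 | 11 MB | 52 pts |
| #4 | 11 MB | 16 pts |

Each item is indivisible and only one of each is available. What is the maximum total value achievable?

68 pts

This is a 0/1 knapsack; check combinations near the capacity.
- #1+#3: size 6+11=17, value 16+52=68
- #2+#3: size 3+11=14, value 3+52=55
- #3: size 11, value 52
- #1+#4: size 6+11=17, value 16+16=32
Best: 68 pts.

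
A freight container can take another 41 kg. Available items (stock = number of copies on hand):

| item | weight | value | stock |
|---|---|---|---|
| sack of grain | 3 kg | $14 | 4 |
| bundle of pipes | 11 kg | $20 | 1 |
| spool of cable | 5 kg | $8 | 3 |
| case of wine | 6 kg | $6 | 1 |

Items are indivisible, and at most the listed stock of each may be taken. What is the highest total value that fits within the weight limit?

$100

Best selections within weight 41 and stock limits:
- 4×sack of grain + 1×bundle of pipes + 3×spool of cable: weight 38, value 100
- 4×sack of grain + 1×bundle of pipes + 2×spool of cable + 1×case of wine: weight 39, value 98
- 4×sack of grain + 1×bundle of pipes + 2×spool of cable: weight 33, value 92
Best: $100.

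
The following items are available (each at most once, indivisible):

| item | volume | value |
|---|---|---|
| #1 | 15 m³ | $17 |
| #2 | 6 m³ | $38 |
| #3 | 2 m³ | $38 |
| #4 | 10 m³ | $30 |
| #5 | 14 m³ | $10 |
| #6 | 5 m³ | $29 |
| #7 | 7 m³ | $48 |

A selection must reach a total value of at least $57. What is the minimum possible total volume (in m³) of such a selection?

7

Subsets with value ≥ 57, sorted by total volume:
- #3+#6: volume 7, value 67
- #2+#3: volume 8, value 76
- #3+#7: volume 9, value 86
Minimum volume: 7 m³.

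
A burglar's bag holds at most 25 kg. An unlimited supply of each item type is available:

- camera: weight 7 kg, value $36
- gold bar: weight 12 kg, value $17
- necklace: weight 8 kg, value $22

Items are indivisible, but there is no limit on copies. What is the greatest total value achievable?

Best value-per-unit is camera at 36/7, and filling with it alone uses weight 3×7=21. No mix of the others beats 3×36 = 108.

$108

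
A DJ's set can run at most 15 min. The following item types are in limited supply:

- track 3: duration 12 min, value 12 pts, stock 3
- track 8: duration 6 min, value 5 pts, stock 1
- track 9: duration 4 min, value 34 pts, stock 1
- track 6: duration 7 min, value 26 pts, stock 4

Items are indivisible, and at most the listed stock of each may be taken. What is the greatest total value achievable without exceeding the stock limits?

Best selections within duration 15 and stock limits:
- 1×track 9 + 1×track 6: duration 11, value 60
- 2×track 6: duration 14, value 52
- 1×track 8 + 1×track 9: duration 10, value 39
- 1×track 9: duration 4, value 34
Best: 60 pts.

60 pts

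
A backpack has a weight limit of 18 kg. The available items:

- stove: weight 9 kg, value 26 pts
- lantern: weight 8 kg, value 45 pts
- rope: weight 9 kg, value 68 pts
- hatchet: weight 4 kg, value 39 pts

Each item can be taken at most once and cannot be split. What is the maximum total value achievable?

113 pts

This is a 0/1 knapsack; check combinations near the capacity.
- lantern+rope: weight 8+9=17, value 45+68=113
- rope+hatchet: weight 9+4=13, value 68+39=107
- stove+rope: weight 9+9=18, value 26+68=94
- lantern+hatchet: weight 8+4=12, value 45+39=84
Best: 113 pts.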